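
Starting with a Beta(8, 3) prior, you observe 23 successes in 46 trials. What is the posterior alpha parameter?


For a Beta-Binomial conjugate model:
Posterior alpha = prior alpha + number of successes
= 8 + 23 = 31

31


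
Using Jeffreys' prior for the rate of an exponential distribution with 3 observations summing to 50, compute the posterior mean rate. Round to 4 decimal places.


Jeffreys' prior leads to posterior Gamma(3, 50).
Mean = 3/50 = 0.06

0.06


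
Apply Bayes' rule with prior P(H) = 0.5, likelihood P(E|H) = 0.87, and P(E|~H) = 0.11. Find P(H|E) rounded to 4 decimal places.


Step 1: Compute marginal P(E) = P(E|H)P(H) + P(E|~H)P(~H)
= 0.87*0.5 + 0.11*0.5 = 0.49
Step 2: P(H|E) = P(E|H)P(H)/P(E) = 0.435/0.49
= 0.8878

0.8878


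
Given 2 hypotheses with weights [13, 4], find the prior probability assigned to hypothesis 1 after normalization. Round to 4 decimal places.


To normalize, divide each weight by the sum of all weights.
Sum = 17
Prior(H1) = 13/17 = 0.7647

0.7647


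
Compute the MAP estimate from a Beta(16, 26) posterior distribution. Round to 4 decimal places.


MAP = mode of Beta distribution
= (alpha - 1)/(alpha + beta - 2)
= (16-1)/(16+26-2)
= 15/40 = 0.375

0.375


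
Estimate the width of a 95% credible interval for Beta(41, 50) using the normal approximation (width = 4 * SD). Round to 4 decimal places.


For Beta(a,b): Var = ab/((a+b)^2(a+b+1))
Var = 0.0027, SD = 0.0519
Approximate 95% CI width = 4 * 0.0519 = 0.2075

0.2075


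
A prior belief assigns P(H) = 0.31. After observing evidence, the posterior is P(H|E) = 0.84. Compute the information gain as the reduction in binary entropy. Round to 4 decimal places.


H(prior) = -0.31*log2(0.31) - 0.69*log2(0.69)
= 0.8932
H(post) = -0.84*log2(0.84) - 0.16*log2(0.16)
= 0.6343
IG = 0.8932 - 0.6343 = 0.2589

0.2589


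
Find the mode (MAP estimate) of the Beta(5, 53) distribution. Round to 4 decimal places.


For Beta(a,b) with a,b > 1:
Mode = (a-1)/(a+b-2) = (5-1)/(58-2)
= 4/56 = 0.0714

0.0714


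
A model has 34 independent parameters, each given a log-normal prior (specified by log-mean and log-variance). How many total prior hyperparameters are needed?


Each log-normal prior needs 2 hyperparameters (log-mean and log-variance).
Total = 2 * 34 = 68

68


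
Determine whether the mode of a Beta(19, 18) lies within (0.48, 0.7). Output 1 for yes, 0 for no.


First find the mode: (a-1)/(a+b-2) = 0.5143
Is 0.5143 in (0.48, 0.7)? 1

1


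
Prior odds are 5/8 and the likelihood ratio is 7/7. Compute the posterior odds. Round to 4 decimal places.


Posterior odds = prior odds * likelihood ratio
= (5/8) * (7/7)
= 35 / 56
= 0.625

0.625


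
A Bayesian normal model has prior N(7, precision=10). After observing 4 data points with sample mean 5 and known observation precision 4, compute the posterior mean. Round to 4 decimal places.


Posterior mean = (prior_precision * prior_mean + n * data_precision * data_mean) / (prior_precision + n * data_precision)
Numerator = 10*7 + 4*4*5 = 150
Denominator = 10 + 4*4 = 26
Posterior mean = 5.7692

5.7692


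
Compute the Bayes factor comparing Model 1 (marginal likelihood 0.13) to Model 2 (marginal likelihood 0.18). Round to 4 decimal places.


BF12 = marginal likelihood of M1 / marginal likelihood of M2
= 0.13/0.18
= 0.7222

0.7222


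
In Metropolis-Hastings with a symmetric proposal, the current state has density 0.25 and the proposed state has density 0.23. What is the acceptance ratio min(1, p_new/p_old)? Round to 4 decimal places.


Ratio = p_new / p_old = 0.23 / 0.25 = 0.92
Acceptance = min(1, 0.92) = 0.92

0.92


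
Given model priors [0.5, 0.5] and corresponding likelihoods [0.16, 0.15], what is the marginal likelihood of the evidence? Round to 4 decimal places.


P(E) = sum_i P(M_i) P(E|M_i)
= 0.08 + 0.075
= 0.155

0.155


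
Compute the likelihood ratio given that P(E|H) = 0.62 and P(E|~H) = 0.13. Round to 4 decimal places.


LR = P(E|H) / P(E|~H)
= 0.62 / 0.13 = 4.7692

4.7692


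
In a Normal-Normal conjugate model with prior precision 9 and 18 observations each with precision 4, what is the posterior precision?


Posterior precision = prior precision + n * observation precision
= 9 + 18 * 4
= 9 + 72 = 81

81


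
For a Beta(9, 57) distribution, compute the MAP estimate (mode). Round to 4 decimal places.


MAP = mode = (a-1)/(a+b-2)
= (9-1)/(9+57-2)
= 8/64 = 0.125

0.125


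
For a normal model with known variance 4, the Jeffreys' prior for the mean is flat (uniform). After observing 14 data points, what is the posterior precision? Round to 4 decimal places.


Jeffreys' prior for normal mean (known variance) is flat.
Prior precision = 0.
Posterior precision = prior_prec + n/sigma^2 = 0 + 14/4
= 3.5

3.5


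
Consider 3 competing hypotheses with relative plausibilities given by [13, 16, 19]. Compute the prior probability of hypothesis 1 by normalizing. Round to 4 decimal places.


Sum of weights = 13 + 16 + 19 = 48
Normalized prior for H1 = 13 / 48
= 0.2708

0.2708


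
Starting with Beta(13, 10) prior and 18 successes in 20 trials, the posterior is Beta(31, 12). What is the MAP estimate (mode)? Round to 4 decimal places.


The mode of Beta(a, b) when a > 1 and b > 1 is (a-1)/(a+b-2)
= (31 - 1) / (31 + 12 - 2)
= 30 / 41
= 0.7317

0.7317


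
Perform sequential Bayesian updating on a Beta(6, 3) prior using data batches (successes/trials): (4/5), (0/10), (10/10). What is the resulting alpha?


Accumulate successes: 14
Posterior alpha = prior alpha + sum of successes
= 6 + 14 = 20

20


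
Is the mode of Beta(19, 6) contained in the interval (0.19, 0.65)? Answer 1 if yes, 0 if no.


Mode = (a-1)/(a+b-2) = 18/23 = 0.7826
Interval: (0.19, 0.65)
Contains mode? 0

0


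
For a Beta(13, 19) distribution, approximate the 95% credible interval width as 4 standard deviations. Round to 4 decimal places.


Variance of Beta(a,b) = ab / ((a+b)^2 * (a+b+1))
= 13*19 / ((32)^2 * 33)
= 0.0073
SD = sqrt(0.0073) = 0.0855
Width = 4 * SD = 0.342

0.342


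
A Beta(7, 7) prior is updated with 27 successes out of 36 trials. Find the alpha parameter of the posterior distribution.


In the Beta-Binomial conjugate update:
alpha_post = alpha_prior + successes
= 7 + 27
= 34

34


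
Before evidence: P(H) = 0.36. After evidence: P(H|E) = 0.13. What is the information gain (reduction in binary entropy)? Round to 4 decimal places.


Prior entropy = 0.9427
Posterior entropy = 0.5574
Information gain = 0.9427 - 0.5574 = 0.3852

0.3852


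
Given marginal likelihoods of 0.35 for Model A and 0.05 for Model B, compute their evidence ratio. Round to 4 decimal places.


Ratio = ML(A) / ML(B) = 0.35/0.05
= 7.0

7.0


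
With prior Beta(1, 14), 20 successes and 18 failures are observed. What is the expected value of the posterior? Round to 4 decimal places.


Posterior = Beta(21, 32)
E[theta] = alpha/(alpha+beta)
= 21/53 = 0.3962

0.3962


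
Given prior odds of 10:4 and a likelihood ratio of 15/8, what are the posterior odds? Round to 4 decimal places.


Posterior odds = prior odds * LR
Prior odds = 10/4 = 2.5
LR = 15/8 = 1.875
Posterior odds = 2.5 * 1.875 = 4.6875

4.6875


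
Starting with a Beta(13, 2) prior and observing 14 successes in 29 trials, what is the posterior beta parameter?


Posterior beta = prior beta + failures
Failures = 29 - 14 = 15
beta_post = 2 + 15 = 17

17


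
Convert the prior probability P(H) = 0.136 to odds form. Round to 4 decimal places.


P(not H) = 1 - 0.136 = 0.864
Odds = 0.136 / 0.864 = 0.1574

0.1574


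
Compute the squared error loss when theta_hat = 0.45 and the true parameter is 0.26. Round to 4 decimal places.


L = (theta_hat - theta_true)^2
= (0.45 - 0.26)^2
= 0.19^2 = 0.0361

0.0361


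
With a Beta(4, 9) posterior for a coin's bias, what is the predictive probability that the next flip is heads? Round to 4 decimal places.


The predictive probability equals the posterior mean.
P(next = heads) = alpha / (alpha + beta)
= 4 / 13 = 0.3077

0.3077


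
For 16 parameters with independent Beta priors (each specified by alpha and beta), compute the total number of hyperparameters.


A Beta prior has 2 hyperparameters per parameter.
Total = 16 * 2 = 32

32


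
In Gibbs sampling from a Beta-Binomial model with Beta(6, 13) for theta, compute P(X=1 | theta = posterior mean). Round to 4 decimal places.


Posterior mean = alpha/(alpha+beta) = 6/19 = 0.3158
P(X=1|theta=mean) = theta = 0.3158

0.3158


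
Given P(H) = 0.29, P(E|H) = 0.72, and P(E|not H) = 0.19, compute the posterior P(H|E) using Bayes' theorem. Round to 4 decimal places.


By Bayes' theorem: P(H|E) = P(E|H)*P(H) / P(E)
P(E) = P(E|H)*P(H) + P(E|not H)*P(not H)
P(E) = 0.72*0.29 + 0.19*0.71 = 0.3437
P(H|E) = 0.72*0.29 / 0.3437 = 0.6075

0.6075


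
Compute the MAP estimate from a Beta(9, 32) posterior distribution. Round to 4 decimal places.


MAP = mode of Beta distribution
= (alpha - 1)/(alpha + beta - 2)
= (9-1)/(9+32-2)
= 8/39 = 0.2051

0.2051


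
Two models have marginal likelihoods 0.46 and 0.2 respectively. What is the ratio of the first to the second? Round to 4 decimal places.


Evidence ratio = 0.46 / 0.2
= 2.3

2.3


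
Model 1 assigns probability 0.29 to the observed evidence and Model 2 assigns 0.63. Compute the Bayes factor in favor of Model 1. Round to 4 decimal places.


BF = P(data|M1) / P(data|M2)
= 0.29 / 0.63 = 0.4603

0.4603


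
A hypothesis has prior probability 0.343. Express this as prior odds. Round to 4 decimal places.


Odds = P(H) / P(not H) = 0.343 / 0.657
= 0.5221

0.5221


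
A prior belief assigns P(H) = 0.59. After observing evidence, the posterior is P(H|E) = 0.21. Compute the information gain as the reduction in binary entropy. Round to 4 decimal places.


H(prior) = -0.59*log2(0.59) - 0.41*log2(0.41)
= 0.9765
H(post) = -0.21*log2(0.21) - 0.79*log2(0.79)
= 0.7415
IG = 0.9765 - 0.7415 = 0.235

0.235


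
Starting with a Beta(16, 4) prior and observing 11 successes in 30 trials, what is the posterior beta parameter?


Posterior beta = prior beta + failures
Failures = 30 - 11 = 19
beta_post = 4 + 19 = 23

23


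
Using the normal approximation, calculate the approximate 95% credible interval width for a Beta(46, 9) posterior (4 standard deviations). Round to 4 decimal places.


Var(Beta) = 46*9/(55^2 * 56) = 0.0024
SD = 0.0494
Width ~ 4*SD = 0.1977

0.1977


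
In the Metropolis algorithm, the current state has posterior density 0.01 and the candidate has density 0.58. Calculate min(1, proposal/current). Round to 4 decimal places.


Ratio = 0.58/0.01 = 58.0
Acceptance probability = min(1, 58.0)
= 1.0

1.0


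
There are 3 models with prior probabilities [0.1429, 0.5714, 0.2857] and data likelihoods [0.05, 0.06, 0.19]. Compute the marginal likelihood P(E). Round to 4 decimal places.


P(E) = sum over models of P(M_i) * P(E|M_i)
= 0.1429*0.05 + 0.5714*0.06 + 0.2857*0.19
= 0.0957

0.0957


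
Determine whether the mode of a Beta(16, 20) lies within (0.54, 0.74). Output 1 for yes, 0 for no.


First find the mode: (a-1)/(a+b-2) = 0.4412
Is 0.4412 in (0.54, 0.74)? 0

0


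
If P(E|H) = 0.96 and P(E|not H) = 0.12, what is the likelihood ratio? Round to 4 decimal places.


Likelihood ratio = P(E|H) / P(E|not H)
= 0.96 / 0.12
= 8.0

8.0


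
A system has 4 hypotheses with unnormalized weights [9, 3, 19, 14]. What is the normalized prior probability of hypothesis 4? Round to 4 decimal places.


The normalized prior is the weight divided by the total.
Total weight = 45
P(H4) = 14 / 45 = 0.3111

0.3111


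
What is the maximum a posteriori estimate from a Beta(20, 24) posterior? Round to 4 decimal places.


The MAP estimate equals the mode of the distribution.
Mode of Beta(a,b) = (a-1)/(a+b-2)
= 19/42
= 0.4524

0.4524


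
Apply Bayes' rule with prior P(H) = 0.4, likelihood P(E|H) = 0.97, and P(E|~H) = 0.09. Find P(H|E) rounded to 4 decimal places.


Step 1: Compute marginal P(E) = P(E|H)P(H) + P(E|~H)P(~H)
= 0.97*0.4 + 0.09*0.6 = 0.442
Step 2: P(H|E) = P(E|H)P(H)/P(E) = 0.388/0.442
= 0.8778

0.8778


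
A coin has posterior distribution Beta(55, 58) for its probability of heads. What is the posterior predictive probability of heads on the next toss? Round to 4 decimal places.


Posterior predictive = E[theta] = alpha/(alpha+beta)
= 55/113
= 0.4867

0.4867


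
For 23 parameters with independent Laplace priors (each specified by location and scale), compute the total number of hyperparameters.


A Laplace prior has 2 hyperparameters per parameter.
Total = 23 * 2 = 46

46


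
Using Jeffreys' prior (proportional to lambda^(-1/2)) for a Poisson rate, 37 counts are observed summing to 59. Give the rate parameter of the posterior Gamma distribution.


Conjugate update: Gamma(prior_shape + S, prior_rate + n).
Prior shape = 0.5, prior rate = 0.
Posterior rate = 0 + n = 37

37.0


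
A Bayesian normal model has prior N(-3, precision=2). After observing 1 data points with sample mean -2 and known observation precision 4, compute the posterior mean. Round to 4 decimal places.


Posterior mean = (prior_precision * prior_mean + n * data_precision * data_mean) / (prior_precision + n * data_precision)
Numerator = 2*-3 + 1*4*-2 = -14
Denominator = 2 + 1*4 = 6
Posterior mean = -2.3333

-2.3333


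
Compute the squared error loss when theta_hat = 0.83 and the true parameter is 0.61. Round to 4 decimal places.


L = (theta_hat - theta_true)^2
= (0.83 - 0.61)^2
= 0.22^2 = 0.0484

0.0484


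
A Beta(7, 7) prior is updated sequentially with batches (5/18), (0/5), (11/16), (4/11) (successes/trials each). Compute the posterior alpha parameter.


Sequential conjugate updating is equivalent to a single batch update.
Total successes across all batches = 20
alpha_posterior = alpha_prior + total_successes = 7 + 20
= 27

27


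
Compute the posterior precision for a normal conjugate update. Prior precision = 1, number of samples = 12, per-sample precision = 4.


tau_post = tau_0 + n * tau
= 1 + 12 * 4 = 49

49


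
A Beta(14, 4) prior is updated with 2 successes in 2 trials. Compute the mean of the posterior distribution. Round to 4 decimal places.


After update: Beta(16, 4)
Mean = 16 / (16 + 4) = 16 / 20
= 0.8

0.8


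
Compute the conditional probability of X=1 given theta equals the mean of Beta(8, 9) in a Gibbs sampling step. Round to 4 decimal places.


Mean of Beta(8, 9) = 0.4706
P(X=1 | theta=0.4706) = 0.4706

0.4706


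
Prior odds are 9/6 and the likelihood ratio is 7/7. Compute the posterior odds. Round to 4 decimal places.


Posterior odds = prior odds * likelihood ratio
= (9/6) * (7/7)
= 63 / 42
= 1.5

1.5


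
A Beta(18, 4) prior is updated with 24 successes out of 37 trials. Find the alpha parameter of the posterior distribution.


In the Beta-Binomial conjugate update:
alpha_post = alpha_prior + successes
= 18 + 24
= 42

42


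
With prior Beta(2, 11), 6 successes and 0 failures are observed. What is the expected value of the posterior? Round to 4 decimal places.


Posterior = Beta(8, 11)
E[theta] = alpha/(alpha+beta)
= 8/19 = 0.4211

0.4211


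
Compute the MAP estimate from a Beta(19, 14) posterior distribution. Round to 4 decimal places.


MAP = mode of Beta distribution
= (alpha - 1)/(alpha + beta - 2)
= (19-1)/(19+14-2)
= 18/31 = 0.5806

0.5806


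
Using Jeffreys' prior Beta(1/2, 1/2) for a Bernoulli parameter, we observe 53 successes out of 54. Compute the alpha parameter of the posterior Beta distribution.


Conjugate update: Beta(0.5 + k, 0.5 + n - k).
k = 53, n - k = 1
Posterior alpha = 0.5 + k = 0.5 + 53 = 53.5

53.5


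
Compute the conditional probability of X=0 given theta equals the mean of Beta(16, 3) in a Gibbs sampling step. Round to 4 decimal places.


Mean of Beta(16, 3) = 0.8421
P(X=0 | theta=0.8421) = 0.1579

0.1579


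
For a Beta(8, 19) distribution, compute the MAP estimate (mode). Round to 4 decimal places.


MAP = mode = (a-1)/(a+b-2)
= (8-1)/(8+19-2)
= 7/25 = 0.28

0.28


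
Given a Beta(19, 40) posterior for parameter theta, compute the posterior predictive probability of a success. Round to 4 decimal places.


For a Beta-Bernoulli model, the predictive probability is the mean:
P(success) = 19/(19+40) = 19/59 = 0.322

0.322


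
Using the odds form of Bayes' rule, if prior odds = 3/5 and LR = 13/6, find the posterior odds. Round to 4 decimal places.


Bayes' rule in odds form: posterior odds = prior odds * LR
= (3 * 13) / (5 * 6)
= 39/30 = 1.3

1.3


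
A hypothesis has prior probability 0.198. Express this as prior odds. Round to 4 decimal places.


Odds = P(H) / P(not H) = 0.198 / 0.802
= 0.2469

0.2469


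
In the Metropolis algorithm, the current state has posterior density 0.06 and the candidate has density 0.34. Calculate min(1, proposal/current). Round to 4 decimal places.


Ratio = 0.34/0.06 = 5.6667
Acceptance probability = min(1, 5.6667)
= 1.0

1.0


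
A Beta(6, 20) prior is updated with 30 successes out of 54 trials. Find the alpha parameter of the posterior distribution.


In the Beta-Binomial conjugate update:
alpha_post = alpha_prior + successes
= 6 + 30
= 36

36


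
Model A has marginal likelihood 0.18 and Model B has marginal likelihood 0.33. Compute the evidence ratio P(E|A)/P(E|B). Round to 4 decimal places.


Evidence ratio = P(E|A) / P(E|B)
= 0.18 / 0.33
= 0.5455

0.5455


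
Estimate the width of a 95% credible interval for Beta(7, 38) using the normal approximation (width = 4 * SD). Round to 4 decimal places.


For Beta(a,b): Var = ab/((a+b)^2(a+b+1))
Var = 0.0029, SD = 0.0534
Approximate 95% CI width = 4 * 0.0534 = 0.2138

0.2138


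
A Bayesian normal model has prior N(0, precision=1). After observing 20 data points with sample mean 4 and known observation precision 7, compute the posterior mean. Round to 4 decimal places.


Posterior mean = (prior_precision * prior_mean + n * data_precision * data_mean) / (prior_precision + n * data_precision)
Numerator = 1*0 + 20*7*4 = 560
Denominator = 1 + 20*7 = 141
Posterior mean = 3.9716

3.9716


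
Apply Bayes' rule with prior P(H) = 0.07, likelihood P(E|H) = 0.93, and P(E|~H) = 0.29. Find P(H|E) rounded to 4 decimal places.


Step 1: Compute marginal P(E) = P(E|H)P(H) + P(E|~H)P(~H)
= 0.93*0.07 + 0.29*0.93 = 0.3348
Step 2: P(H|E) = P(E|H)P(H)/P(E) = 0.0651/0.3348
= 0.1944

0.1944


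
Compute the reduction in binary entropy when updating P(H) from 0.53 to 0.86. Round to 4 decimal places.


H_before = -p*log2(p) - (1-p)*log2(1-p) for p=0.53: 0.9974
H_after for p=0.86: 0.5842
Reduction = 0.9974 - 0.5842 = 0.4132

0.4132


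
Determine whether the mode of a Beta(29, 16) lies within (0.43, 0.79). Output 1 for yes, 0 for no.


First find the mode: (a-1)/(a+b-2) = 0.6512
Is 0.6512 in (0.43, 0.79)? 1

1


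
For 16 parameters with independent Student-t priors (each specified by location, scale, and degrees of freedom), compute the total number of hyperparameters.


A Student-t prior has 3 hyperparameters per parameter.
Total = 16 * 3 = 48

48


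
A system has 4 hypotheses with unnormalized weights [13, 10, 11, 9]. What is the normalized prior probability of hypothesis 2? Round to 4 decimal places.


The normalized prior is the weight divided by the total.
Total weight = 43
P(H2) = 10 / 43 = 0.2326

0.2326


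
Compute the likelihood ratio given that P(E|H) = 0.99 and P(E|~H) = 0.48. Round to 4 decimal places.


LR = P(E|H) / P(E|~H)
= 0.99 / 0.48 = 2.0625

2.0625


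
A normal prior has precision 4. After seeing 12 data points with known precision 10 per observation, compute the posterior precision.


In the conjugate normal model, precisions add:
tau_posterior = tau_prior + n * tau_data
= 4 + 12*10 = 124

124


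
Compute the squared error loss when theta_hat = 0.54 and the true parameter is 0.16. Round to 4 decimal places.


L = (theta_hat - theta_true)^2
= (0.54 - 0.16)^2
= 0.38^2 = 0.1444

0.1444


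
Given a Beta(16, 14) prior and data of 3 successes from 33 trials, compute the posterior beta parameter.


Number of failures = 33 - 3 = 30
Posterior beta = 14 + 30 = 44

44


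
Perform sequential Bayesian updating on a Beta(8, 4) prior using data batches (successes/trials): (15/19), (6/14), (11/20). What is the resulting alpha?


Accumulate successes: 32
Posterior alpha = prior alpha + sum of successes
= 8 + 32 = 40

40


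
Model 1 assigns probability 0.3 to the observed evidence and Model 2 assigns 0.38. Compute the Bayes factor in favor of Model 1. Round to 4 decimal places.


BF = P(data|M1) / P(data|M2)
= 0.3 / 0.38 = 0.7895

0.7895


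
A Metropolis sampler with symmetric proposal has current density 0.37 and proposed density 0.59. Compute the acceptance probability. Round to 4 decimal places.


For symmetric proposals, acceptance = min(1, pi(x*)/pi(x))
= min(1, 0.59/0.37)
= min(1, 1.5946) = 1.0

1.0


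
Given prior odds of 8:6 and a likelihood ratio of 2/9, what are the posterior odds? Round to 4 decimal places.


Posterior odds = prior odds * LR
Prior odds = 8/6 = 1.3333
LR = 2/9 = 0.2222
Posterior odds = 1.3333 * 0.2222 = 0.2963

0.2963


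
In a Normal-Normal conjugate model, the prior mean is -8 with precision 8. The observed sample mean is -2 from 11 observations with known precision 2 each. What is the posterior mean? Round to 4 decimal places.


Posterior precision = tau0 + n*tau = 8 + 11*2 = 30
Posterior mean = (tau0*mu0 + n*tau*xbar) / posterior_precision
= (8*-8 + 11*2*-2) / 30
= -108 / 30 = -3.6

-3.6


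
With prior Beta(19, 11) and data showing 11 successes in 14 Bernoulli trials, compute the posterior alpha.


Conjugate update: alpha_posterior = alpha_prior + k
= 19 + 11 = 30

30


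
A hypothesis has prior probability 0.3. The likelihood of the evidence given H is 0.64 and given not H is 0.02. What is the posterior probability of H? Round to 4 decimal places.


Using Bayes' theorem:
P(E) = 0.3 * 0.64 + 0.7 * 0.02
P(E) = 0.206
P(H|E) = (0.3 * 0.64) / 0.206 = 0.932

0.932


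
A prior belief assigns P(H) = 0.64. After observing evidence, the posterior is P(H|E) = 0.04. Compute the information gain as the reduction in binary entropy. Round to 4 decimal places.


H(prior) = -0.64*log2(0.64) - 0.36*log2(0.36)
= 0.9427
H(post) = -0.04*log2(0.04) - 0.96*log2(0.96)
= 0.2423
IG = 0.9427 - 0.2423 = 0.7004

0.7004


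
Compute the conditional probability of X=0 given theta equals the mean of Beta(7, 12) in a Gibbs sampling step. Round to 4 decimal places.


Mean of Beta(7, 12) = 0.3684
P(X=0 | theta=0.3684) = 0.6316

0.6316


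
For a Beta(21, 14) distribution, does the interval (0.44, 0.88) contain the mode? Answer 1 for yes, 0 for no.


Mode of Beta(a,b) = (a-1)/(a+b-2)
= (21-1)/(21+14-2) = 0.6061
Check: 0.44 <= 0.6061 <= 0.88?
Result: 1

1


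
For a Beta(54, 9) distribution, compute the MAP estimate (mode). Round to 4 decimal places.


MAP = mode = (a-1)/(a+b-2)
= (54-1)/(54+9-2)
= 53/61 = 0.8689

0.8689


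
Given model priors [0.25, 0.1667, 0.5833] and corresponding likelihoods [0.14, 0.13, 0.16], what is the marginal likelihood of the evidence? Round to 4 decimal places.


P(E) = sum_i P(M_i) P(E|M_i)
= 0.035 + 0.0217 + 0.0933
= 0.15

0.15


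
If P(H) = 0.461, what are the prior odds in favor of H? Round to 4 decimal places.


Prior odds = P(H) / (1 - P(H))
= 0.461 / 0.539
= 0.8553

0.8553


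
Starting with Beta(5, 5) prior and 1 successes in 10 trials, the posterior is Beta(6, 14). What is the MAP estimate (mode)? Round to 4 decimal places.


The mode of Beta(a, b) when a > 1 and b > 1 is (a-1)/(a+b-2)
= (6 - 1) / (6 + 14 - 2)
= 5 / 18
= 0.2778

0.2778


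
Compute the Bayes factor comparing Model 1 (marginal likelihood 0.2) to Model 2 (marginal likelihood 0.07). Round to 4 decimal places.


BF12 = marginal likelihood of M1 / marginal likelihood of M2
= 0.2/0.07
= 2.8571

2.8571


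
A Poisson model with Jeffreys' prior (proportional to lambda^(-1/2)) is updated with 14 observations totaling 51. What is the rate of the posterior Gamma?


Posterior = Gamma(0.5 + S, n)
= Gamma(0.5 + 51, 14)
Posterior rate = 0 + n = 14

14.0


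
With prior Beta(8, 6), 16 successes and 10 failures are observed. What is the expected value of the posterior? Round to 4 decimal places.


Posterior = Beta(24, 16)
E[theta] = alpha/(alpha+beta)
= 24/40 = 0.6

0.6


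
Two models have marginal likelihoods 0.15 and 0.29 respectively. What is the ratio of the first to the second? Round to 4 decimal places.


Evidence ratio = 0.15 / 0.29
= 0.5172

0.5172


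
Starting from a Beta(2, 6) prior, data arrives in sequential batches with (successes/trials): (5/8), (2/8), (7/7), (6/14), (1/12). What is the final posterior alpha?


In sequential Bayesian updating, we sum all successes.
Total successes = 21
Final alpha = 2 + 21 = 23

23


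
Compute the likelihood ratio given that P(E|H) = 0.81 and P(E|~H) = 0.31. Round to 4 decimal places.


LR = P(E|H) / P(E|~H)
= 0.81 / 0.31 = 2.6129

2.6129


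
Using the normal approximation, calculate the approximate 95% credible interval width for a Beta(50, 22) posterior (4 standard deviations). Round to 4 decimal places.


Var(Beta) = 50*22/(72^2 * 73) = 0.0029
SD = 0.0539
Width ~ 4*SD = 0.2157

0.2157


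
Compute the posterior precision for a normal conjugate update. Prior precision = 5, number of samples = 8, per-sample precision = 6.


tau_post = tau_0 + n * tau
= 5 + 8 * 6 = 53

53


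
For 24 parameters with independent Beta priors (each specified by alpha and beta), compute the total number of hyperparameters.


A Beta prior has 2 hyperparameters per parameter.
Total = 24 * 2 = 48

48


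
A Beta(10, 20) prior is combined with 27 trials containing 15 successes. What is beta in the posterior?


In conjugate updating:
beta_posterior = beta_prior + (n - k)
= 20 + (27 - 15)
= 20 + 12 = 32

32


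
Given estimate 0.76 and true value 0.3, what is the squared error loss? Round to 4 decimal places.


Squared error = (estimate - true)^2
Difference = 0.46
Loss = 0.46^2 = 0.2116

0.2116


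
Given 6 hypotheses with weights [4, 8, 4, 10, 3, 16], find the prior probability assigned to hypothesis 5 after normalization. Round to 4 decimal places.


To normalize, divide each weight by the sum of all weights.
Sum = 45
Prior(H5) = 3/45 = 0.0667

0.0667


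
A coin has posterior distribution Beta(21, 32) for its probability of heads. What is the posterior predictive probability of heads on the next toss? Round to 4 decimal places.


Posterior predictive = E[theta] = alpha/(alpha+beta)
= 21/53
= 0.3962

0.3962


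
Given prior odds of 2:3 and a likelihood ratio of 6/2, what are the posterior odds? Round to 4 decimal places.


Posterior odds = prior odds * LR
Prior odds = 2/3 = 0.6667
LR = 6/2 = 3.0
Posterior odds = 0.6667 * 3.0 = 2.0

2.0


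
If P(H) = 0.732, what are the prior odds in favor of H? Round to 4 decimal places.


Prior odds = P(H) / (1 - P(H))
= 0.732 / 0.268
= 2.7313

2.7313


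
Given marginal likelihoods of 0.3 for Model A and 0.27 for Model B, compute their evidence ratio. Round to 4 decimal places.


Ratio = ML(A) / ML(B) = 0.3/0.27
= 1.1111

1.1111


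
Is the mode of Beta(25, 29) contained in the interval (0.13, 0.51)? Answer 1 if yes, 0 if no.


Mode = (a-1)/(a+b-2) = 24/52 = 0.4615
Interval: (0.13, 0.51)
Contains mode? 1

1


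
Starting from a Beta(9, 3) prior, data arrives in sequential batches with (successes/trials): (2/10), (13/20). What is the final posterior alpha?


In sequential Bayesian updating, we sum all successes.
Total successes = 15
Final alpha = 9 + 15 = 24

24


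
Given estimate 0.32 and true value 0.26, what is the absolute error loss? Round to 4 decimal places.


Absolute error = |estimate - true|
= |0.06| = 0.06

0.06


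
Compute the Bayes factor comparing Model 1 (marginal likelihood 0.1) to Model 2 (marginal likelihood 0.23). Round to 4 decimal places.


BF12 = marginal likelihood of M1 / marginal likelihood of M2
= 0.1/0.23
= 0.4348

0.4348


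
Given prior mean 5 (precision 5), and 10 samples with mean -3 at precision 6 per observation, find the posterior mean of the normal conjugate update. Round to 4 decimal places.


The posterior mean is a precision-weighted average of prior and data.
Post. prec. = 5 + 60 = 65
Post. mean = (25 + -180)/65 = -155/65 = -2.3846

-2.3846


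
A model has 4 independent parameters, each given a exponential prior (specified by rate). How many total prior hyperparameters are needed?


Each exponential prior needs 1 hyperparameter (rate).
Total = 1 * 4 = 4

4


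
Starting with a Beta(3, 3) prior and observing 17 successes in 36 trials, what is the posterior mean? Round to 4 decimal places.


Posterior parameters: alpha = 3 + 17 = 20
beta = 3 + 19 = 22
Posterior mean = alpha / (alpha + beta) = 20 / 42
= 0.4762

0.4762


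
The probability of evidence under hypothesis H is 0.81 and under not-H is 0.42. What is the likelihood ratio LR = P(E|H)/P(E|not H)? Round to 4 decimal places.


LR = 0.81 / 0.42
= 1.9286

1.9286


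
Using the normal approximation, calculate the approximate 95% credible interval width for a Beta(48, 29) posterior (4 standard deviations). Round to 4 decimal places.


Var(Beta) = 48*29/(77^2 * 78) = 0.003
SD = 0.0549
Width ~ 4*SD = 0.2195

0.2195


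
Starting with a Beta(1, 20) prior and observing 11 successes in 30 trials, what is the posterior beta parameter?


Posterior beta = prior beta + failures
Failures = 30 - 11 = 19
beta_post = 20 + 19 = 39

39


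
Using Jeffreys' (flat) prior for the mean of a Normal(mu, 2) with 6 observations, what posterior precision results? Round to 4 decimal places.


Flat prior means prior precision is 0.
Posterior precision = n / sigma^2 = 6/2 = 3.0

3.0


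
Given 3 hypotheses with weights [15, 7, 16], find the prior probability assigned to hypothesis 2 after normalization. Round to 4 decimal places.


To normalize, divide each weight by the sum of all weights.
Sum = 38
Prior(H2) = 7/38 = 0.1842

0.1842


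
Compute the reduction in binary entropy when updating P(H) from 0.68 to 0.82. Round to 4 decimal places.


H_before = -p*log2(p) - (1-p)*log2(1-p) for p=0.68: 0.9044
H_after for p=0.82: 0.6801
Reduction = 0.9044 - 0.6801 = 0.2243

0.2243


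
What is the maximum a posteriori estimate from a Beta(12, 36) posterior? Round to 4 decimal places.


The MAP estimate equals the mode of the distribution.
Mode of Beta(a,b) = (a-1)/(a+b-2)
= 11/46
= 0.2391

0.2391


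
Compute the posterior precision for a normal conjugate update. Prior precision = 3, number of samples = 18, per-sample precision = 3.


tau_post = tau_0 + n * tau
= 3 + 18 * 3 = 57

57


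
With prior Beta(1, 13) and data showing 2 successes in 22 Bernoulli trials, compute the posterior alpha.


Conjugate update: alpha_posterior = alpha_prior + k
= 1 + 2 = 3

3


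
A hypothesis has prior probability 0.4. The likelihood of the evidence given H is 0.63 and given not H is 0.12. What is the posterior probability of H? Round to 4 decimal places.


Using Bayes' theorem:
P(E) = 0.4 * 0.63 + 0.6 * 0.12
P(E) = 0.324
P(H|E) = (0.4 * 0.63) / 0.324 = 0.7778

0.7778


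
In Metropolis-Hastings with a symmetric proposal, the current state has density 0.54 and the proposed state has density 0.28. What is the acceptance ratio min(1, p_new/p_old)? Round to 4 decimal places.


Ratio = p_new / p_old = 0.28 / 0.54 = 0.5185
Acceptance = min(1, 0.5185) = 0.5185

0.5185


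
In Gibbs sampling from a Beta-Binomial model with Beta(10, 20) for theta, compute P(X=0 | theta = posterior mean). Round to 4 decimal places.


Posterior mean = alpha/(alpha+beta) = 10/30 = 0.3333
P(X=0|theta=mean) = 1 - theta = 0.6667

0.6667


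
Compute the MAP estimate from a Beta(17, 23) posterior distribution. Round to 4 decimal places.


MAP = mode of Beta distribution
= (alpha - 1)/(alpha + beta - 2)
= (17-1)/(17+23-2)
= 16/38 = 0.4211

0.4211


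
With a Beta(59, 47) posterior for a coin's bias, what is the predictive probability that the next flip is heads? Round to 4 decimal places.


The predictive probability equals the posterior mean.
P(next = heads) = alpha / (alpha + beta)
= 59 / 106 = 0.5566

0.5566


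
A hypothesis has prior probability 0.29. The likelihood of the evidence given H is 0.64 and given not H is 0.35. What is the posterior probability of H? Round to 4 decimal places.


Using Bayes' theorem:
P(E) = 0.29 * 0.64 + 0.71 * 0.35
P(E) = 0.4341
P(H|E) = (0.29 * 0.64) / 0.4341 = 0.4276

0.4276


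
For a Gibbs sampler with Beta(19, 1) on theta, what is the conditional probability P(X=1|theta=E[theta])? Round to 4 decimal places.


E[theta] = 19/(19+1) = 0.95
P(X=1|theta) = theta = 0.95

0.95


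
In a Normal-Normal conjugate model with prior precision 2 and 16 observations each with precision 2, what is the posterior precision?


Posterior precision = prior precision + n * observation precision
= 2 + 16 * 2
= 2 + 32 = 34

34


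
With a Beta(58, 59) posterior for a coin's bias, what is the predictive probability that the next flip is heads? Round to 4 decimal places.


The predictive probability equals the posterior mean.
P(next = heads) = alpha / (alpha + beta)
= 58 / 117 = 0.4957

0.4957


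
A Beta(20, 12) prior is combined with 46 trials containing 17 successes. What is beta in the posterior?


In conjugate updating:
beta_posterior = beta_prior + (n - k)
= 12 + (46 - 17)
= 12 + 29 = 41

41


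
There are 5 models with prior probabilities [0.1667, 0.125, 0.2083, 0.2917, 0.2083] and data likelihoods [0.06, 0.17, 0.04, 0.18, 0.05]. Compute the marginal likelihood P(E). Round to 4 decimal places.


P(E) = sum over models of P(M_i) * P(E|M_i)
= 0.1667*0.06 + 0.125*0.17 + 0.2083*0.04 + 0.2917*0.18 + 0.2083*0.05
= 0.1025

0.1025


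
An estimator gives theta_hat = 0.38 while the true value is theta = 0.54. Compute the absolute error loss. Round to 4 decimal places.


The absolute error loss is |theta_hat - theta|
= |0.38 - 0.54|
= 0.16

0.16


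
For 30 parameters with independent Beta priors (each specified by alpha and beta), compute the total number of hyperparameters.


A Beta prior has 2 hyperparameters per parameter.
Total = 30 * 2 = 60

60


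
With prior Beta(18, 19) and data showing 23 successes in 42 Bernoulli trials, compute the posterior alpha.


Conjugate update: alpha_posterior = alpha_prior + k
= 18 + 23 = 41

41


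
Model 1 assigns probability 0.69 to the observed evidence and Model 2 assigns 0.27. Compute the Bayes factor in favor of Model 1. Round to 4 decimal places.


BF = P(data|M1) / P(data|M2)
= 0.69 / 0.27 = 2.5556

2.5556


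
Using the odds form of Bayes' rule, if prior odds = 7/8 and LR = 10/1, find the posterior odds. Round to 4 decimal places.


Bayes' rule in odds form: posterior odds = prior odds * LR
= (7 * 10) / (8 * 1)
= 70/8 = 8.75

8.75


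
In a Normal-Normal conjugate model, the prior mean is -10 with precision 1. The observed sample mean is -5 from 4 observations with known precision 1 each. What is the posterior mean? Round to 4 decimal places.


Posterior precision = tau0 + n*tau = 1 + 4*1 = 5
Posterior mean = (tau0*mu0 + n*tau*xbar) / posterior_precision
= (1*-10 + 4*1*-5) / 5
= -30 / 5 = -6.0

-6.0


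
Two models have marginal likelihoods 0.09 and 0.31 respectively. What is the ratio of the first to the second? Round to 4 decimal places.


Evidence ratio = 0.09 / 0.31
= 0.2903

0.2903


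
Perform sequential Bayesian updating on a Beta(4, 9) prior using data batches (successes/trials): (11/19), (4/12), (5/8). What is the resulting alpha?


Accumulate successes: 20
Posterior alpha = prior alpha + sum of successes
= 4 + 20 = 24

24


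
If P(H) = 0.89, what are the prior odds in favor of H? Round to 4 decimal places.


Prior odds = P(H) / (1 - P(H))
= 0.89 / 0.11
= 8.0909

8.0909


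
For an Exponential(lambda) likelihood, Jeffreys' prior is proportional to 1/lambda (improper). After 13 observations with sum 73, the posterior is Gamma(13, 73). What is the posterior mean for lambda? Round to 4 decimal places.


Posterior = Gamma(n, sum_x) = Gamma(13, 73)
Posterior mean = shape/rate = 13/73
= 0.1781

0.1781


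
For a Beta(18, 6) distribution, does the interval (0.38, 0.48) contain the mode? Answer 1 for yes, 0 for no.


Mode of Beta(a,b) = (a-1)/(a+b-2)
= (18-1)/(18+6-2) = 0.7727
Check: 0.38 <= 0.7727 <= 0.48?
Result: 0

0


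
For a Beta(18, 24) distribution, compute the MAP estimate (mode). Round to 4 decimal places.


MAP = mode = (a-1)/(a+b-2)
= (18-1)/(18+24-2)
= 17/40 = 0.425

0.425


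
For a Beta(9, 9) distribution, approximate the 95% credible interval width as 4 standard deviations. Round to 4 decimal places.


Variance of Beta(a,b) = ab / ((a+b)^2 * (a+b+1))
= 9*9 / ((18)^2 * 19)
= 0.0132
SD = sqrt(0.0132) = 0.1147
Width = 4 * SD = 0.4588

0.4588


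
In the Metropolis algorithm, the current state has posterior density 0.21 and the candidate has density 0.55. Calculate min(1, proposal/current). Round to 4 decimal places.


Ratio = 0.55/0.21 = 2.619
Acceptance probability = min(1, 2.619)
= 1.0

1.0


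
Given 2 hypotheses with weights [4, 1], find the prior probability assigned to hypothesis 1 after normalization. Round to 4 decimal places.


To normalize, divide each weight by the sum of all weights.
Sum = 5
Prior(H1) = 4/5 = 0.8

0.8


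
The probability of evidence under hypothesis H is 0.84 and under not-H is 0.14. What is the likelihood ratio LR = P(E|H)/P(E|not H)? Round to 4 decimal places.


LR = 0.84 / 0.14
= 6.0

6.0


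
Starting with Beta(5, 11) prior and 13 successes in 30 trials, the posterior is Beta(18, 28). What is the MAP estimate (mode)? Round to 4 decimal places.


The mode of Beta(a, b) when a > 1 and b > 1 is (a-1)/(a+b-2)
= (18 - 1) / (18 + 28 - 2)
= 17 / 44
= 0.3864

0.3864


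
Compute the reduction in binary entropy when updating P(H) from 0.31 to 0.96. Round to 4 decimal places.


H_before = -p*log2(p) - (1-p)*log2(1-p) for p=0.31: 0.8932
H_after for p=0.96: 0.2423
Reduction = 0.8932 - 0.2423 = 0.6509

0.6509


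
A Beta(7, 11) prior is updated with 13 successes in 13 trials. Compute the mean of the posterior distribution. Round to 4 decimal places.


After update: Beta(20, 11)
Mean = 20 / (20 + 11) = 20 / 31
= 0.6452

0.6452


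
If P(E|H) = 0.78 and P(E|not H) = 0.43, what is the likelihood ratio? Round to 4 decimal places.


Likelihood ratio = P(E|H) / P(E|not H)
= 0.78 / 0.43
= 1.814

1.814


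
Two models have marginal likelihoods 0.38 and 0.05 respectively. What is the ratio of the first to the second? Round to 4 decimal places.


Evidence ratio = 0.38 / 0.05
= 7.6

7.6


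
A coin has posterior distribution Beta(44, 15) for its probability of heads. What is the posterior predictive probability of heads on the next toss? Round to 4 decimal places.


Posterior predictive = E[theta] = alpha/(alpha+beta)
= 44/59
= 0.7458

0.7458


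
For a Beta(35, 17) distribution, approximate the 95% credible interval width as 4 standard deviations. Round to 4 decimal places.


Variance of Beta(a,b) = ab / ((a+b)^2 * (a+b+1))
= 35*17 / ((52)^2 * 53)
= 0.0042
SD = sqrt(0.0042) = 0.0644
Width = 4 * SD = 0.2577

0.2577


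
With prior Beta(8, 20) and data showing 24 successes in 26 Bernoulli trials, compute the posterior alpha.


Conjugate update: alpha_posterior = alpha_prior + k
= 8 + 24 = 32

32
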